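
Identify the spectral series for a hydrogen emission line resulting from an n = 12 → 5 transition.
Pfund series

The spectral series in hydrogen are named based on the final (lower) energy level:
- Lyman series: n_final = 1 (ultraviolet)
- Balmer series: n_final = 2 (visible/near-UV)
- Paschen series: n_final = 3 (infrared)
- Brackett series: n_final = 4 (infrared)
- Pfund series: n_final = 5 (far infrared)

Since this transition ends at n = 5, it belongs to the Pfund series.

For reference, this 12 → 5 line has photon energy
ΔE = 13.6057 eV × (1/5² - 1/12²) = 0.44974397222 eV,
corresponding to wavelength λ = hc/ΔE = 1239.84 eV·nm / 0.44974397222 eV = 2756.76847 nm in the far infrared region.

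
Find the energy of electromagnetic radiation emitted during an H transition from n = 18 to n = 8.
0.170596 eV

The energy levels are E_n = -13.6057 eV / n².

Energy at n = 18: E_18 = -13.6057 / 18² = -0.041992901 eV
Energy at n = 8: E_8 = -13.6057 / 8² = -0.212589063 eV

For emission (electron falling to lower state), the photon energy is:
E_photon = E_18 - E_8 = |-0.041992901 - (-0.212589063)|
E_photon = 0.170596 eV

This energy is carried away by the emitted photon.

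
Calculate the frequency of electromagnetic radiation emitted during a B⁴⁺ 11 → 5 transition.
2.61e+15 Hz

First, find the transition energy:
E_11 = -13.6057 × 5² / 11² = -2.811095 eV
E_5 = -13.6057 × 5² / 5² = -13.605700 eV
|ΔE| = |E_5 - E_11| = 10.794605 eV

Convert to Joules: E = 10.794605 eV × (1.602177 × 10⁻¹⁹ J/eV) = 1.7295e-18 J

Using E = hf:
f = E/h = 1.7295e-18 J / (6.62607 × 10⁻³⁴ J·s)
f = 2.61e+15 Hz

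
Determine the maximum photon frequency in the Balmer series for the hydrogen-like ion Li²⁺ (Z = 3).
7.40215e+15 Hz

The series limit corresponds to the transition from n = ∞ to n = 2.
This is the highest energy (shortest wavelength) transition in the Balmer series.

E_∞ = 0 eV
E_2 = -13.6057 × 3² / 2² = -30.61282500 eV

Energy at series limit:
ΔE = E_∞ - E_2 = 0 - (-30.61282500) = 30.61282500 eV
E = 30.61282500 eV × (1.602177 × 10⁻¹⁹ J/eV) = 4.9047164e-18 J
f = E/h = 4.9047164e-18 J / (6.62607 × 10⁻³⁴ J·s) = 7.40215e+15 Hz

This energy equals the ionization energy from the n = 2 state of Li²⁺.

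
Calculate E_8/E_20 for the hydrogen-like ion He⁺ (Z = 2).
6.250

Using E_n = -13.6057 Z² / n² eV with Z = 2:

E_8 = -13.6057 × 2² / 8² = -54.4228 / 64 = -0.850356250 eV
E_20 = -13.6057 × 2² / 20² = -54.4228 / 400 = -0.136057000 eV

The ratio is:
E_8/E_20 = (-0.850356250) / (-0.136057000)
E_8/E_20 = (-54.4228/64) / (-54.4228/400)
E_8/E_20 = 400/64
E_8/E_20 = 6.250
(Note: the Z² factors cancel in the ratio.)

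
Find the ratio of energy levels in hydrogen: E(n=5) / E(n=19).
14.4400

Using E_n = -13.6057 Z² / n² eV with Z = 1:

E_5 = -13.6057 / 5² = -13.6057 / 25 = -0.5442280000 eV
E_19 = -13.6057 / 19² = -13.6057 / 361 = -0.0376889197 eV

The ratio is:
E_5/E_19 = (-0.5442280000) / (-0.0376889197)
E_5/E_19 = (-13.6057/25) / (-13.6057/361)
E_5/E_19 = 361/25
E_5/E_19 = 14.4400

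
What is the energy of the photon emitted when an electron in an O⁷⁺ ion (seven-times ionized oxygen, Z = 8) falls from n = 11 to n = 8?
6.409 eV

The energy levels are E_n = -13.6057 Z² eV / n².

Energy at n = 11: E_11 = -13.6057 × 8² / 11² = -7.196403 eV
Energy at n = 8: E_8 = -13.6057 × 8² / 8² = -13.605700 eV

For emission (electron falling to lower state), the photon energy is:
E_photon = E_11 - E_8 = |-7.196403 - (-13.605700)|
E_photon = 6.409 eV

This energy is carried away by the emitted photon.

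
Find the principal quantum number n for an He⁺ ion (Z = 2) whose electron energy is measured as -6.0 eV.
n = 3

The exact energy levels follow E_n = -13.6057 Z² / n² eV with Z = 2.

The measured value (-6.0 eV) is reported to only 2 significant figures, so we must test candidate n values and see which one matches to that precision.

Candidate energies:
  n = 1:  E = -13.6057 × 2² / 1² = -54.42280 eV
  n = 2:  E = -13.6057 × 2² / 2² = -13.60570 eV
  n = 3:  E = -13.6057 × 2² / 3² = -6.04698 eV  ← matches
  n = 4:  E = -13.6057 × 2² / 4² = -3.40143 eV
  n = 5:  E = -13.6057 × 2² / 5² = -2.17691 eV

Checking against the measurement of -6.0 eV (2 sig figs), only n = 3 agrees:
E_3 = -6.04698 eV, which rounds to -6.0 eV ✓

Therefore n = 3.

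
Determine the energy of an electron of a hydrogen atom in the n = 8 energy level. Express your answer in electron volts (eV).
-0.2126 eV

The energy levels of a hydrogen-like atom are given by:
E_n = -13.6057 eV / n²

For n = 8:
E_8 = -13.6057 eV / 8²
E_8 = -13.6057 eV / 64
E_8 = -0.2126 eV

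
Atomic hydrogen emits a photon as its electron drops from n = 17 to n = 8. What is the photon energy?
0.1655 eV

The energy levels are E_n = -13.6057 eV / n².

Energy at n = 17: E_17 = -13.6057 / 17² = -0.0470785 eV
Energy at n = 8: E_8 = -13.6057 / 8² = -0.2125891 eV

For emission (electron falling to lower state), the photon energy is:
E_photon = E_17 - E_8 = |-0.0470785 - (-0.2125891)|
E_photon = 0.1655 eV

This energy is carried away by the emitted photon.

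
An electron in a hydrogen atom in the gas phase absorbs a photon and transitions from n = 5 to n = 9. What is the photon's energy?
0.376256 eV

The energy levels of a hydrogen-like atom are E_n = -13.6057 eV / n².

Energy at n = 5: E_5 = -13.6057 / 5² = -0.544228000 eV
Energy at n = 9: E_9 = -13.6057 / 9² = -0.167971605 eV

The excitation energy is the difference:
ΔE = E_9 - E_5
ΔE = -0.167971605 - (-0.544228000)
ΔE = 0.376256 eV

Since this is positive, energy must be absorbed (photon absorption).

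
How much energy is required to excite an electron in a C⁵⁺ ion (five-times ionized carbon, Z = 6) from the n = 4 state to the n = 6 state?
17.00713 eV

The energy levels of a hydrogen-like atom are E_n = -13.6057 Z² eV / n².

Energy at n = 4: E_4 = -13.6057 × 6² / 4² = -30.61282500 eV
Energy at n = 6: E_6 = -13.6057 × 6² / 6² = -13.60570000 eV

The excitation energy is the difference:
ΔE = E_6 - E_4
ΔE = -13.60570000 - (-30.61282500)
ΔE = 17.00713 eV

Since this is positive, energy must be absorbed (photon absorption).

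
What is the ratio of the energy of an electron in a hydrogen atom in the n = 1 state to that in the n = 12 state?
144.00000

Using E_n = -13.6057 Z² / n² eV with Z = 1:

E_1 = -13.6057 / 1² = -13.6057 / 1 = -13.60570000000 eV
E_12 = -13.6057 / 12² = -13.6057 / 144 = -0.09448402778 eV

The ratio is:
E_1/E_12 = (-13.60570000000) / (-0.09448402778)
E_1/E_12 = (-13.6057/1) / (-13.6057/144)
E_1/E_12 = 144/1
E_1/E_12 = 144.00000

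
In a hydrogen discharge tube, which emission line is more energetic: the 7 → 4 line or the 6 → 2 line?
6 → 2

Calculate the energy for each transition:

Transition 7 → 4:
ΔE₁ = |E_4 - E_7| = |-13.6057/4² - (-13.6057/7²)|
ΔE₁ = |-0.850356250000 - (-0.277667346939)| = 0.572688903 eV

Transition 6 → 2:
ΔE₂ = |E_2 - E_6| = |-13.6057/2² - (-13.6057/6²)|
ΔE₂ = |-3.401425000000 - (-0.377936111111)| = 3.023488889 eV

Since 3.023488889 eV > 0.572688903 eV, the transition 6 → 2 emits the more energetic photon.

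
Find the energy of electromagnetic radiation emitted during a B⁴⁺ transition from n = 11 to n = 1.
337.331405 eV

The energy levels are E_n = -13.6057 Z² eV / n².

Energy at n = 11: E_11 = -13.6057 × 5² / 11² = -2.811095041 eV
Energy at n = 1: E_1 = -13.6057 × 5² / 1² = -340.142500000 eV

For emission (electron falling to lower state), the photon energy is:
E_photon = E_11 - E_1 = |-2.811095041 - (-340.142500000)|
E_photon = 337.331405 eV

This energy is carried away by the emitted photon.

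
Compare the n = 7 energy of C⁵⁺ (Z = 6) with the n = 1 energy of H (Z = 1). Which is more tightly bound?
H at n = 1 (E = -13.60570 eV)

Using E_n = -13.6057 Z² / n² eV:

C⁵⁺ (Z = 6) at n = 7:
E = -13.6057 × 6² / 7² = -13.6057 × 36 / 49 = -9.99602449 eV

H (Z = 1) at n = 1:
E = -13.6057 × 1² / 1² = -13.6057 × 1 / 1 = -13.60570000 eV

Since -13.60570000 eV < -9.99602449 eV,
H at n = 1 is more tightly bound (requires more energy to ionize).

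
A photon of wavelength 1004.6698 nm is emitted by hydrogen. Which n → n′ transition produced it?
n = 7 → n = 3

First, find the photon energy from the wavelength (hc = 1239.84 eV·nm):
E = hc/λ = 1239.84 eV·nm / 1004.6698 nm = 1.2340771 eV

The energy levels of hydrogen satisfy E_n = -13.6057 / n² eV, so an emission n_i → n_f releases
ΔE = 13.6057 × (1/n_f² − 1/n_i²) eV.

Setting ΔE equal to the photon energy:
1/n_f² − 1/n_i² = 1.2340771 / 13.6057 = 0.090702948

Since 1/n_i² must be positive, we need 1/n_f² > 0.090702948, i.e. n_f ≤ 3. For each allowed n_f, solve n_i = (1/n_f² − 0.090702948)^(−1/2) and check whether it is a whole number:
  n_f = 1: 1/n_i² = 1.000000000 − 0.090702948 = 0.909297052 → n_i = 1.049  (not an integer) ✗
  n_f = 2: 1/n_i² = 0.250000000 − 0.090702948 = 0.159297052 → n_i = 2.506  (not an integer) ✗
  n_f = 3: 1/n_i² = 0.111111111 − 0.090702948 = 0.020408163 → n_i = 7.000  → integer, n_i = 7 ✓

Only n_f = 3 gives an integer upper level, n_i = 7.

The transition is from n = 7 to n = 3 (emission).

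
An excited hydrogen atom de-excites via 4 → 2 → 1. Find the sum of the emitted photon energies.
12.755344 eV

The energy levels of hydrogen are E_n = -13.6057 / n² eV.

First transition (4 → 2):
ΔE₁ = |E_2 - E_4|
ΔE₁ = |-3.401425000000 - (-0.850356250000)| = 2.551068750 eV

Second transition (2 → 1):
ΔE₂ = |E_1 - E_2|
ΔE₂ = |-13.605700000000 - (-3.401425000000)| = 10.204275000 eV

Total energy released:
E_total = ΔE₁ + ΔE₂ = 2.551068750 + 10.204275000 = 12.755344 eV

Note: This equals the direct transition 4 → 1: 12.755344 eV ✓
Energy is conserved regardless of the path taken.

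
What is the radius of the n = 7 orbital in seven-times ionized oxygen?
0.3241 nm (or 3.2412 Å)

The Bohr radius formula is:
r_n = n² a₀ / Z

where a₀ = 0.0529177 nm is the Bohr radius.

For O⁷⁺ (Z = 8) at n = 7:
r_7 = 7² × 0.0529177 nm / 8
r_7 = 49 × 0.0529177 nm / 8
r_7 = 2.59297 nm / 8
r_7 = 0.3241 nm

The electron orbits at approximately 0.3241 nm from the nucleus.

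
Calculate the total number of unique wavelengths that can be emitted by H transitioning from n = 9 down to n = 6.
6

The electron can occupy levels n = 6, 7, ..., 9 during de-excitation — that is m = 9 - 6 + 1 = 4 distinct levels.

The number of distinct spectral lines equals the number of ways to choose 2 of these m levels (each pair gives one possible emission transition):

Number of lines = m(m-1)/2 = 4×3/2 = 6

These correspond to all possible transitions between the 4 levels:
9 → 8, 9 → 7, 9 → 6, 8 → 7, 8 → 6, 7 → 6

Each transition produces a photon with a unique energy (and thus wavelength). This count does not depend on Z.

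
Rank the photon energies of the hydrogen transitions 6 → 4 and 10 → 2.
10 → 2

Calculate the energy for each transition:

Transition 6 → 4:
ΔE₁ = |E_4 - E_6| = |-13.6057/4² - (-13.6057/6²)|
ΔE₁ = |-0.850356250 - (-0.377936111)| = 0.472420 eV

Transition 10 → 2:
ΔE₂ = |E_2 - E_10| = |-13.6057/2² - (-13.6057/10²)|
ΔE₂ = |-3.401425000 - (-0.136057000)| = 3.265368 eV

Since 3.265368 eV > 0.472420 eV, the transition 10 → 2 emits the more energetic photon.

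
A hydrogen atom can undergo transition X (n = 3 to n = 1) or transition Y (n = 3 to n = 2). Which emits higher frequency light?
3 → 1

Calculate the energy for each transition:

Transition 3 → 1:
ΔE₁ = |E_1 - E_3| = |-13.6057/1² - (-13.6057/3²)|
ΔE₁ = |-13.6057000000 - (-1.5117444444)| = 12.0939556 eV

Transition 3 → 2:
ΔE₂ = |E_2 - E_3| = |-13.6057/2² - (-13.6057/3²)|
ΔE₂ = |-3.4014250000 - (-1.5117444444)| = 1.8896806 eV

Since 12.0939556 eV > 1.8896806 eV, the transition 3 → 1 emits the more energetic photon.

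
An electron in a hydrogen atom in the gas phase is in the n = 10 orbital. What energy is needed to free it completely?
0.136057 eV

The ionization energy is the energy needed to remove the electron completely (n → ∞).

For hydrogen, E_n = -13.6057 eV / n².

At n = 10: E_10 = -13.6057 / 10² = -0.136057000 eV
At n = ∞: E_∞ = 0 eV

Ionization energy = E_∞ - E_10 = 0 - (-0.136057000) = 0.136057000 eV
Ionization energy ≈ 0.136057 eV

This is also called the binding energy of the electron in state n = 10.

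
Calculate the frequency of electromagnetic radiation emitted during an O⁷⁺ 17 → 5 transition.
7.693e+15 Hz

First, find the transition energy:
E_17 = -13.6057 × 8² / 17² = -3.01303 eV
E_5 = -13.6057 × 8² / 5² = -34.83059 eV
|ΔE| = |E_5 - E_17| = 31.81756 eV

Convert to Joules: E = 31.81756 eV × (1.602177 × 10⁻¹⁹ J/eV) = 5.09774e-18 J

Using E = hf:
f = E/h = 5.09774e-18 J / (6.62607 × 10⁻³⁴ J·s)
f = 7.693e+15 Hz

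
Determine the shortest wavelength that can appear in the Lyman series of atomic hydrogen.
91.127 nm

The series limit corresponds to the transition from n = ∞ to n = 1.
This is the highest energy (shortest wavelength) transition in the Lyman series.

E_∞ = 0 eV
E_1 = -13.6057 / 1² = -13.60570 eV

Energy at series limit:
ΔE = E_∞ - E_1 = 0 - (-13.60570) = 13.60570 eV
λ = hc/E = 1239.84 eV·nm / 13.60570 eV = 91.127 nm

This energy equals the ionization energy from the n = 1 state of hydrogen.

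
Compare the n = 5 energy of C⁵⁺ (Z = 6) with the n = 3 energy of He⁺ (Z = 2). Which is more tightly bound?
C⁵⁺ at n = 5 (E = -19.592 eV)

Using E_n = -13.6057 Z² / n² eV:

C⁵⁺ (Z = 6) at n = 5:
E = -13.6057 × 6² / 5² = -13.6057 × 36 / 25 = -19.592208 eV

He⁺ (Z = 2) at n = 3:
E = -13.6057 × 2² / 3² = -13.6057 × 4 / 9 = -6.046978 eV

Since -19.592208 eV < -6.046978 eV,
C⁵⁺ at n = 5 is more tightly bound (requires more energy to ionize).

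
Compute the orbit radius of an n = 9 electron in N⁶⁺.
0.6123 nm (or 6.1233 Å)

The Bohr radius formula is:
r_n = n² a₀ / Z

where a₀ = 0.0529177 nm is the Bohr radius.

For N⁶⁺ (Z = 7) at n = 9:
r_9 = 9² × 0.0529177 nm / 7
r_9 = 81 × 0.0529177 nm / 7
r_9 = 4.28633 nm / 7
r_9 = 0.6123 nm

The electron orbits at approximately 0.6123 nm from the nucleus.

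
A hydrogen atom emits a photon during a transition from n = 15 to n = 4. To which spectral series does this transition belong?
Brackett series

The spectral series in hydrogen are named based on the final (lower) energy level:
- Lyman series: n_final = 1 (ultraviolet)
- Balmer series: n_final = 2 (visible/near-UV)
- Paschen series: n_final = 3 (infrared)
- Brackett series: n_final = 4 (infrared)
- Pfund series: n_final = 5 (far infrared)

Since this transition ends at n = 4, it belongs to the Brackett series.

For reference, this 15 → 4 line has photon energy
ΔE = 13.6057 eV × (1/4² - 1/15²) = 0.789886472 eV,
corresponding to wavelength λ = hc/ΔE = 1239.84 eV·nm / 0.789886472 eV = 1569.643 nm in the infrared region.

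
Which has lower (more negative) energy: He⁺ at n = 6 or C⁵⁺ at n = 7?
C⁵⁺ at n = 7 (E = -9.9960 eV)

Using E_n = -13.6057 Z² / n² eV:

He⁺ (Z = 2) at n = 6:
E = -13.6057 × 2² / 6² = -13.6057 × 4 / 36 = -1.5117444 eV

C⁵⁺ (Z = 6) at n = 7:
E = -13.6057 × 6² / 7² = -13.6057 × 36 / 49 = -9.9960245 eV

Since -9.9960245 eV < -1.5117444 eV,
C⁵⁺ at n = 7 is more tightly bound (requires more energy to ionize).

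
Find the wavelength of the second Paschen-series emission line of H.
1281.47 nm

The lines of a series are numbered from the longest wavelength (smallest ΔE) outward; the second line is the transition from n = n_f + 2 to n_f.
The Paschen series has all transitions ending at n_f = 3.

For H, the second line (β-line) is the jump from n = 5 to n = 3:
E_5 = -13.6057 / 5² = -0.54422800 eV
E_3 = -13.6057 / 3² = -1.51174444 eV
ΔE = E_5 - E_3 = 0.96751644 eV

λ = hc/E = 1239.84 eV·nm / 0.96751644 eV
λ = 1281.47 nm

This is the β-line of the Paschen series in H.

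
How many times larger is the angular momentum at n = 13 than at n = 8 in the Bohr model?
1.63

In the Bohr model, L_n = nℏ, so the ratio is purely the ratio of quantum numbers:

L_13/L_8 = 13ℏ / 8ℏ = 13/8 = 1.63

The angular momentum scales linearly with n.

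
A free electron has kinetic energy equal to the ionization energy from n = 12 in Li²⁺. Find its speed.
5.469e+05 m/s (or 0.18% of c)

The binding energy at n = 12 for Li²⁺ is:
E_12 = -13.6057 × 3²/12² = -0.8503563 eV
|E_12| = 0.8503563 eV

Convert to Joules:
KE = 0.8503563 eV × (1.602177 × 10⁻¹⁹ J/eV) = 1.36242e-19 J

Using KE = ½mv²:
v = √(2·KE/m_e)
v = √(2 × 1.36242e-19 J / 9.10938 × 10⁻³¹ kg)
v = 5.469e+05 m/s

This is approximately 0.18% the speed of light.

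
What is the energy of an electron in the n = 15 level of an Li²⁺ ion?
-0.54423 eV

For hydrogen-like ions, the energy levels scale with Z²:
E_n = -13.6057 Z² / n² eV

For Li²⁺ (Z = 3) at n = 15:
E_15 = -13.6057 × 3² / 15²
E_15 = -13.6057 × 9 / 225
E_15 = -122.4513 / 225
E_15 = -0.54423 eV

The energy is 9 times more negative than hydrogen at the same n due to the stronger nuclear charge.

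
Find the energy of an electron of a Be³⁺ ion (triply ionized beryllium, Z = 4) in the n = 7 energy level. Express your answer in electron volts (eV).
-4.442678 eV

The energy levels of a hydrogen-like atom are given by:
E_n = -13.6057 Z² / n² eV  (with Z = 4 for Be³⁺)

For n = 7:
E_7 = -13.6057 × 4² / 7²
E_7 = -13.6057 × 16 / 49
E_7 = -4.442678 eV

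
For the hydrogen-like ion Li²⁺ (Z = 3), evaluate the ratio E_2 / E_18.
81.00

Using E_n = -13.6057 Z² / n² eV with Z = 3:

E_2 = -13.6057 × 3² / 2² = -122.4513 / 4 = -30.61282500 eV
E_18 = -13.6057 × 3² / 18² = -122.4513 / 324 = -0.37793611 eV

The ratio is:
E_2/E_18 = (-30.61282500) / (-0.37793611)
E_2/E_18 = (-122.4513/4) / (-122.4513/324)
E_2/E_18 = 324/4
E_2/E_18 = 81.00
(Note: the Z² factors cancel in the ratio.)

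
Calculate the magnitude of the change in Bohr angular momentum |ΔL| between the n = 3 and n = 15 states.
1.265e-33 J·s (or 12ℏ)

In the Bohr model, L_n = nℏ where ℏ = 1.05457e-34 J·s.

L_15 = 15ℏ = 1.58186e-33 J·s
L_3 = 3ℏ = 3.16371e-34 J·s

ΔL = L_15 - L_3 = (15 - 3)ℏ = 12ℏ
ΔL = 12 × 1.05457e-34 J·s = 1.265e-33 J·s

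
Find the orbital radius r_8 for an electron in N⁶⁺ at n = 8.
0.4838 nm (or 4.8382 Å)

The Bohr radius formula is:
r_n = n² a₀ / Z

where a₀ = 0.0529177 nm is the Bohr radius.

For N⁶⁺ (Z = 7) at n = 8:
r_8 = 8² × 0.0529177 nm / 7
r_8 = 64 × 0.0529177 nm / 7
r_8 = 3.38673 nm / 7
r_8 = 0.4838 nm

The electron orbits at approximately 0.4838 nm from the nucleus.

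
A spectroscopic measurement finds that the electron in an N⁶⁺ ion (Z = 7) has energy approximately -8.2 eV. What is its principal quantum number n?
n = 9

The exact energy levels follow E_n = -13.6057 Z² / n² eV with Z = 7.

The measured value (-8.2 eV) is reported to only 2 significant figures, so we must test candidate n values and see which one matches to that precision.

Candidate energies:
  n = 7:  E = -13.6057 × 7² / 7² = -13.60570 eV
  n = 8:  E = -13.6057 × 7² / 8² = -10.41686 eV
  n = 9:  E = -13.6057 × 7² / 9² = -8.23061 eV  ← matches
  n = 10:  E = -13.6057 × 7² / 10² = -6.66679 eV
  n = 11:  E = -13.6057 × 7² / 11² = -5.50975 eV

Checking against the measurement of -8.2 eV (2 sig figs), only n = 9 agrees:
E_9 = -8.23061 eV, which rounds to -8.2 eV ✓

Therefore n = 9.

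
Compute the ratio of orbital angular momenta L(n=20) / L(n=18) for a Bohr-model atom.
1.11

In the Bohr model, L_n = nℏ, so the ratio is purely the ratio of quantum numbers:

L_20/L_18 = 20ℏ / 18ℏ = 20/18 = 1.11

The angular momentum scales linearly with n.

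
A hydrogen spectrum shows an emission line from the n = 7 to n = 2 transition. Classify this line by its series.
Balmer series

The spectral series in hydrogen are named based on the final (lower) energy level:
- Lyman series: n_final = 1 (ultraviolet)
- Balmer series: n_final = 2 (visible/near-UV)
- Paschen series: n_final = 3 (infrared)
- Brackett series: n_final = 4 (infrared)
- Pfund series: n_final = 5 (far infrared)

Since this transition ends at n = 2, it belongs to the Balmer series.

For reference, this 7 → 2 line has photon energy
ΔE = 13.6057 eV × (1/2² - 1/7²) = 3.123758 eV,
corresponding to wavelength λ = hc/ΔE = 1239.84 eV·nm / 3.123758 eV = 396.91 nm in the visible/near-UV region.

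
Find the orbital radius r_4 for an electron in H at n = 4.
0.8467 nm (or 8.4668 Å)

The Bohr radius formula is:
r_n = n² a₀ / Z

where a₀ = 0.0529177 nm is the Bohr radius.

For H (Z = 1) at n = 4:
r_4 = 4² × 0.0529177 nm / 1
r_4 = 16 × 0.0529177 nm / 1
r_4 = 0.84668 nm / 1
r_4 = 0.8467 nm

The electron orbits at approximately 0.8467 nm from the nucleus.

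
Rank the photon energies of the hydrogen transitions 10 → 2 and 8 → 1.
8 → 1

Calculate the energy for each transition:

Transition 10 → 2:
ΔE₁ = |E_2 - E_10| = |-13.6057/2² - (-13.6057/10²)|
ΔE₁ = |-3.40142500000 - (-0.13605700000)| = 3.26536800 eV

Transition 8 → 1:
ΔE₂ = |E_1 - E_8| = |-13.6057/1² - (-13.6057/8²)|
ΔE₂ = |-13.60570000000 - (-0.21258906250)| = 13.39311094 eV

Since 13.39311094 eV > 3.26536800 eV, the transition 8 → 1 emits the more energetic photon.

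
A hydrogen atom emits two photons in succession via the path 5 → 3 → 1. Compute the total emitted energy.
13.06 eV

The energy levels of hydrogen are E_n = -13.6057 / n² eV.

First transition (5 → 3):
ΔE₁ = |E_3 - E_5|
ΔE₁ = |-1.51174444 - (-0.54422800)| = 0.96752 eV

Second transition (3 → 1):
ΔE₂ = |E_1 - E_3|
ΔE₂ = |-13.60570000 - (-1.51174444)| = 12.09396 eV

Total energy released:
E_total = ΔE₁ + ΔE₂ = 0.96752 + 12.09396 = 13.06 eV

Note: This equals the direct transition 5 → 1: 13.06 eV ✓
Energy is conserved regardless of the path taken.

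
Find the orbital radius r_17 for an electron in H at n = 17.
15.29322 nm (or 152.93221 Å)

The Bohr radius formula is:
r_n = n² a₀ / Z

where a₀ = 0.05291772 nm is the Bohr radius.

For H (Z = 1) at n = 17:
r_17 = 17² × 0.05291772 nm / 1
r_17 = 289 × 0.05291772 nm / 1
r_17 = 15.293221 nm / 1
r_17 = 15.29322 nm

The electron orbits at approximately 15.29322 nm from the nucleus.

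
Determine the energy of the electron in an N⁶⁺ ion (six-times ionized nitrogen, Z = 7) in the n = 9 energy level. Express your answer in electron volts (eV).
-8.23 eV

The energy levels of a hydrogen-like atom are given by:
E_n = -13.6057 Z² / n² eV  (with Z = 7 for N⁶⁺)

For n = 9:
E_9 = -13.6057 × 7² / 9²
E_9 = -13.6057 × 49 / 81
E_9 = -8.23 eV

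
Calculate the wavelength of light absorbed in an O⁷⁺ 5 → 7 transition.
72.68 nm

First, find the transition energy using E_n = -13.6057 Z² / n² eV:
E_5 = -13.6057 × 8² / 5² = -34.8306 eV
E_7 = -13.6057 × 8² / 7² = -17.7707 eV

Photon energy: |ΔE| = |E_7 - E_5| = 17.0599 eV

Convert to wavelength using E = hc/λ with hc = 1239.84 eV·nm:
λ = hc/E = 1239.84 eV·nm / 17.0599 eV
λ = 72.68 nm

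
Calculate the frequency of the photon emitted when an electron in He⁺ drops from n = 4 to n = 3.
6.3969e+14 Hz

First, find the transition energy:
E_4 = -13.6057 × 2² / 4² = -3.4014250 eV
E_3 = -13.6057 × 2² / 3² = -6.0469778 eV
|ΔE| = |E_3 - E_4| = 2.6455528 eV

Convert to Joules: E = 2.6455528 eV × (1.602177 × 10⁻¹⁹ J/eV) = 4.238644e-19 J

Using E = hf:
f = E/h = 4.238644e-19 J / (6.62607 × 10⁻³⁴ J·s)
f = 6.3969e+14 Hz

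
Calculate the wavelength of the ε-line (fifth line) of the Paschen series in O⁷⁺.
14.91161 nm

The lines of a series are numbered from the longest wavelength (smallest ΔE) outward; the fifth line is the transition from n = n_f + 5 to n_f.
The Paschen series has all transitions ending at n_f = 3.

For O⁷⁺ (Z = 8), the fifth line (ε-line) is the jump from n = 8 to n = 3:
E_8 = -13.6057 × 8² / 8² = -13.6057000 eV
E_3 = -13.6057 × 8² / 3² = -96.7516444 eV
ΔE = E_8 - E_3 = 83.1459444 eV

λ = hc/E = 1239.84 eV·nm / 83.1459444 eV
λ = 14.91161 nm

This is the ε-line of the Paschen series in O⁷⁺.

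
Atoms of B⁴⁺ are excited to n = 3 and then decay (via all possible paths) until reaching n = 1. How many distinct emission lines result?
3

The electron can occupy levels n = 1, 2, ..., 3 during de-excitation — that is m = 3 - 1 + 1 = 3 distinct levels.

The number of distinct spectral lines equals the number of ways to choose 2 of these m levels (each pair gives one possible emission transition):

Number of lines = m(m-1)/2 = 3×2/2 = 3

These correspond to all possible transitions between the 3 levels:
3 → 2, 3 → 1, 2 → 1

Each transition produces a photon with a unique energy (and thus wavelength). This count does not depend on Z.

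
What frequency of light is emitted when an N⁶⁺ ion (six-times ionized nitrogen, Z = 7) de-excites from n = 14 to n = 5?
5.6256e+15 Hz

First, find the transition energy:
E_14 = -13.6057 × 7² / 14² = -3.4014250 eV
E_5 = -13.6057 × 7² / 5² = -26.6671720 eV
|ΔE| = |E_5 - E_14| = 23.2657470 eV

Convert to Joules: E = 23.2657470 eV × (1.602177 × 10⁻¹⁹ J/eV) = 3.727584e-18 J

Using E = hf:
f = E/h = 3.727584e-18 J / (6.62607 × 10⁻³⁴ J·s)
f = 5.6256e+15 Hz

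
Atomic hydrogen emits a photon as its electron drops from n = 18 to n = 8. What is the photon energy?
0.1706 eV

The energy levels are E_n = -13.6057 eV / n².

Energy at n = 18: E_18 = -13.6057 / 18² = -0.0419929 eV
Energy at n = 8: E_8 = -13.6057 / 8² = -0.2125891 eV

For emission (electron falling to lower state), the photon energy is:
E_photon = E_18 - E_8 = |-0.0419929 - (-0.2125891)|
E_photon = 0.1706 eV

This energy is carried away by the emitted photon.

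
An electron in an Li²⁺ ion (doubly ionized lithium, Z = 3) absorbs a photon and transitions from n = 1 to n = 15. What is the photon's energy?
121.91 eV

The energy levels of a hydrogen-like atom are E_n = -13.6057 Z² eV / n².

Energy at n = 1: E_1 = -13.6057 × 3² / 1² = -122.45130 eV
Energy at n = 15: E_15 = -13.6057 × 3² / 15² = -0.54423 eV

The excitation energy is the difference:
ΔE = E_15 - E_1
ΔE = -0.54423 - (-122.45130)
ΔE = 121.91 eV

Since this is positive, energy must be absorbed (photon absorption).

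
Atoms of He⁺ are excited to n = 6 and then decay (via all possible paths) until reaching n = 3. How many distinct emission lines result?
6

The electron can occupy levels n = 3, 4, ..., 6 during de-excitation — that is m = 6 - 3 + 1 = 4 distinct levels.

The number of distinct spectral lines equals the number of ways to choose 2 of these m levels (each pair gives one possible emission transition):

Number of lines = m(m-1)/2 = 4×3/2 = 6

These correspond to all possible transitions between the 4 levels:
6 → 5, 6 → 4, 6 → 3, 5 → 4, 5 → 3, 4 → 3

Each transition produces a photon with a unique energy (and thus wavelength). This count does not depend on Z.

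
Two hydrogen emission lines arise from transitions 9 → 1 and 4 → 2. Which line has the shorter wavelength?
9 → 1

Calculate the energy for each transition:

Transition 9 → 1:
ΔE₁ = |E_1 - E_9| = |-13.6057/1² - (-13.6057/9²)|
ΔE₁ = |-13.605700000000 - (-0.167971604938)| = 13.437728395 eV

Transition 4 → 2:
ΔE₂ = |E_2 - E_4| = |-13.6057/2² - (-13.6057/4²)|
ΔE₂ = |-3.401425000000 - (-0.850356250000)| = 2.551068750 eV

Since 13.437728395 eV > 2.551068750 eV, the transition 9 → 1 emits the more energetic photon.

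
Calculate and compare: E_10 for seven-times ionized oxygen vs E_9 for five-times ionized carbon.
O⁷⁺ at n = 10 (E = -8.7076 eV)

Using E_n = -13.6057 Z² / n² eV:

O⁷⁺ (Z = 8) at n = 10:
E = -13.6057 × 8² / 10² = -13.6057 × 64 / 100 = -8.7076480 eV

C⁵⁺ (Z = 6) at n = 9:
E = -13.6057 × 6² / 9² = -13.6057 × 36 / 81 = -6.0469778 eV

Since -8.7076480 eV < -6.0469778 eV,
O⁷⁺ at n = 10 is more tightly bound (requires more energy to ionize).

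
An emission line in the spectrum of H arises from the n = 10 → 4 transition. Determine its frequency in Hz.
1.72717e+14 Hz

First, find the transition energy:
E_10 = -13.6057 / 10² = -0.136057000 eV
E_4 = -13.6057 / 4² = -0.850356250 eV
|ΔE| = |E_4 - E_10| = 0.714299250 eV

Convert to Joules: E = 0.714299250 eV × (1.602177 × 10⁻¹⁹ J/eV) = 1.1444338e-19 J

Using E = hf:
f = E/h = 1.1444338e-19 J / (6.62607 × 10⁻³⁴ J·s)
f = 1.72717e+14 Hz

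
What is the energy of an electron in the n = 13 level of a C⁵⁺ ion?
-2.898 eV

For hydrogen-like ions, the energy levels scale with Z²:
E_n = -13.6057 Z² / n² eV

For C⁵⁺ (Z = 6) at n = 13:
E_13 = -13.6057 × 6² / 13²
E_13 = -13.6057 × 36 / 169
E_13 = -489.8052 / 169
E_13 = -2.898 eV

The energy is 36 times more negative than hydrogen at the same n due to the stronger nuclear charge.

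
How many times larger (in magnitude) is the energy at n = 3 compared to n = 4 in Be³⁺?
1.777778

Using E_n = -13.6057 Z² / n² eV with Z = 4:

E_3 = -13.6057 × 4² / 3² = -217.6912 / 9 = -24.187911111111 eV
E_4 = -13.6057 × 4² / 4² = -217.6912 / 16 = -13.605700000000 eV

The ratio is:
E_3/E_4 = (-24.187911111111) / (-13.605700000000)
E_3/E_4 = (-217.6912/9) / (-217.6912/16)
E_3/E_4 = 16/9
E_3/E_4 = 1.777778
(Note: the Z² factors cancel in the ratio.)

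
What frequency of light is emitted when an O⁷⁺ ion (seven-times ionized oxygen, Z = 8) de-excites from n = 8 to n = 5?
5.13216e+15 Hz

First, find the transition energy:
E_8 = -13.6057 × 8² / 8² = -13.6057000 eV
E_5 = -13.6057 × 8² / 5² = -34.8305920 eV
|ΔE| = |E_5 - E_8| = 21.2248920 eV

Convert to Joules: E = 21.2248920 eV × (1.602177 × 10⁻¹⁹ J/eV) = 3.4006034e-18 J

Using E = hf:
f = E/h = 3.4006034e-18 J / (6.62607 × 10⁻³⁴ J·s)
f = 5.13216e+15 Hz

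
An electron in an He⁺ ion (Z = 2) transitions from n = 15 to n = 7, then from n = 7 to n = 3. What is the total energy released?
5.805099 eV

The energy levels of He⁺ are E_n = -13.6057 × 2² / n² eV.

First transition (15 → 7):
ΔE₁ = |E_7 - E_15|
ΔE₁ = |-1.110669387755 - (-0.241879111111)| = 0.868790277 eV

Second transition (7 → 3):
ΔE₂ = |E_3 - E_7|
ΔE₂ = |-6.046977777778 - (-1.110669387755)| = 4.936308390 eV

Total energy released:
E_total = ΔE₁ + ΔE₂ = 0.868790277 + 4.936308390 = 5.805099 eV

Note: This equals the direct transition 15 → 3: 5.805099 eV ✓
Energy is conserved regardless of the path taken.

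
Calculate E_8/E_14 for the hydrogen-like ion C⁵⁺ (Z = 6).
3.0625

Using E_n = -13.6057 Z² / n² eV with Z = 6:

E_8 = -13.6057 × 6² / 8² = -489.8052 / 64 = -7.653206250 eV
E_14 = -13.6057 × 6² / 14² = -489.8052 / 196 = -2.499006122 eV

The ratio is:
E_8/E_14 = (-7.653206250) / (-2.499006122)
E_8/E_14 = (-489.8052/64) / (-489.8052/196)
E_8/E_14 = 196/64
E_8/E_14 = 3.0625
(Note: the Z² factors cancel in the ratio.)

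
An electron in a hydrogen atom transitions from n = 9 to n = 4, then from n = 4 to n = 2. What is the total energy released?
3.233 eV

The energy levels of hydrogen are E_n = -13.6057 / n² eV.

First transition (9 → 4):
ΔE₁ = |E_4 - E_9|
ΔE₁ = |-0.850356250 - (-0.167971605)| = 0.682385 eV

Second transition (4 → 2):
ΔE₂ = |E_2 - E_4|
ΔE₂ = |-3.401425000 - (-0.850356250)| = 2.551069 eV

Total energy released:
E_total = ΔE₁ + ΔE₂ = 0.682385 + 2.551069 = 3.233 eV

Note: This equals the direct transition 9 → 2: 3.233 eV ✓
Energy is conserved regardless of the path taken.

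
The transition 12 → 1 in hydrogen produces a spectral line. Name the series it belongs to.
Lyman series

The spectral series in hydrogen are named based on the final (lower) energy level:
- Lyman series: n_final = 1 (ultraviolet)
- Balmer series: n_final = 2 (visible/near-UV)
- Paschen series: n_final = 3 (infrared)
- Brackett series: n_final = 4 (infrared)
- Pfund series: n_final = 5 (far infrared)

Since this transition ends at n = 1, it belongs to the Lyman series.

For reference, this 12 → 1 line has photon energy
ΔE = 13.6057 eV × (1/1² - 1/12²) = 13.51122 eV,
corresponding to wavelength λ = hc/ΔE = 1239.84 eV·nm / 13.51122 eV = 91.764 nm in the ultraviolet region.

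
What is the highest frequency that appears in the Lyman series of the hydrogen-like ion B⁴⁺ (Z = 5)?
8.22461e+16 Hz

The series limit corresponds to the transition from n = ∞ to n = 1.
This is the highest energy (shortest wavelength) transition in the Lyman series.

E_∞ = 0 eV
E_1 = -13.6057 × 5² / 1² = -340.1425000 eV

Energy at series limit:
ΔE = E_∞ - E_1 = 0 - (-340.1425000) = 340.1425000 eV
E = 340.1425000 eV × (1.602177 × 10⁻¹⁹ J/eV) = 5.4496849e-17 J
f = E/h = 5.4496849e-17 J / (6.62607 × 10⁻³⁴ J·s) = 8.22461e+16 Hz

This energy equals the ionization energy from the n = 1 state of B⁴⁺.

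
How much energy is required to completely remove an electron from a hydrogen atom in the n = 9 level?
0.1680 eV

The ionization energy is the energy needed to remove the electron completely (n → ∞).

For hydrogen, E_n = -13.6057 eV / n².

At n = 9: E_9 = -13.6057 / 9² = -0.1679716 eV
At n = ∞: E_∞ = 0 eV

Ionization energy = E_∞ - E_9 = 0 - (-0.1679716) = 0.1679716 eV
Ionization energy ≈ 0.1680 eV

This is also called the binding energy of the electron in state n = 9.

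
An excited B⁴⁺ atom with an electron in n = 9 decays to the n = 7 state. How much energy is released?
2.7424 eV

The energy levels are E_n = -13.6057 Z² eV / n².

Energy at n = 9: E_9 = -13.6057 × 5² / 9² = -4.1992901 eV
Energy at n = 7: E_7 = -13.6057 × 5² / 7² = -6.9416837 eV

For emission (electron falling to lower state), the photon energy is:
E_photon = E_9 - E_7 = |-4.1992901 - (-6.9416837)|
E_photon = 2.7424 eV

This energy is carried away by the emitted photon.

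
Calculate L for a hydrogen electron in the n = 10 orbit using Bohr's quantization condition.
1.05457e-33 J·s (or 10ℏ)

In the Bohr model, angular momentum is quantized:
L = nℏ

where ℏ = h/(2π) = 1.0545718e-34 J·s

For n = 10:
L = 10 × 1.0545718e-34 J·s
L = 1.05457e-33 J·s

This can also be written as L = 10ℏ.
The angular momentum is an integer multiple of the reduced Planck constant.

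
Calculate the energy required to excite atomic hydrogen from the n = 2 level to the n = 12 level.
3.31 eV

The energy levels of a hydrogen-like atom are E_n = -13.6057 eV / n².

Energy at n = 2: E_2 = -13.6057 / 2² = -3.40143 eV
Energy at n = 12: E_12 = -13.6057 / 12² = -0.09448 eV

The excitation energy is the difference:
ΔE = E_12 - E_2
ΔE = -0.09448 - (-3.40143)
ΔE = 3.31 eV

Since this is positive, energy must be absorbed (photon absorption).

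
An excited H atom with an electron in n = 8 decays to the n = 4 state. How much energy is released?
0.63777 eV

The energy levels are E_n = -13.6057 eV / n².

Energy at n = 8: E_8 = -13.6057 / 8² = -0.21258906 eV
Energy at n = 4: E_4 = -13.6057 / 4² = -0.85035625 eV

For emission (electron falling to lower state), the photon energy is:
E_photon = E_8 - E_4 = |-0.21258906 - (-0.85035625)|
E_photon = 0.63777 eV

This energy is carried away by the emitted photon.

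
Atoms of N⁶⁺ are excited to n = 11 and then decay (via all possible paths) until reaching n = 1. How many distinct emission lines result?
55

The electron can occupy levels n = 1, 2, ..., 11 during de-excitation — that is m = 11 - 1 + 1 = 11 distinct levels.

The number of distinct spectral lines equals the number of ways to choose 2 of these m levels (each pair gives one possible emission transition):

Number of lines = m(m-1)/2 = 11×10/2 = 55

These correspond to all possible transitions between the 11 levels:
11 → 10, 11 → 9, 11 → 8, 11 → 7, 11 → 6, 11 → 5, 11 → 4, 11 → 3...

Each transition produces a photon with a unique energy (and thus wavelength). This count does not depend on Z.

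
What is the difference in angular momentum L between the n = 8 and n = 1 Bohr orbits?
7.38200e-34 J·s (or 7ℏ)

In the Bohr model, L_n = nℏ where ℏ = 1.0545718e-34 J·s.

L_8 = 8ℏ = 8.4365744e-34 J·s
L_1 = 1ℏ = 1.0545718e-34 J·s

ΔL = L_8 - L_1 = (8 - 1)ℏ = 7ℏ
ΔL = 7 × 1.0545718e-34 J·s = 7.38200e-34 J·s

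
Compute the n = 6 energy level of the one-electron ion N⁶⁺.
-18.5189 eV

For hydrogen-like ions, the energy levels scale with Z²:
E_n = -13.6057 Z² / n² eV

For N⁶⁺ (Z = 7) at n = 6:
E_6 = -13.6057 × 7² / 6²
E_6 = -13.6057 × 49 / 36
E_6 = -666.6793 / 36
E_6 = -18.5189 eV

The energy is 49 times more negative than hydrogen at the same n due to the stronger nuclear charge.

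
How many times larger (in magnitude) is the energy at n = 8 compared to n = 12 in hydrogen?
2.250000

Using E_n = -13.6057 Z² / n² eV with Z = 1:

E_8 = -13.6057 / 8² = -13.6057 / 64 = -0.212589062500 eV
E_12 = -13.6057 / 12² = -13.6057 / 144 = -0.094484027778 eV

The ratio is:
E_8/E_12 = (-0.212589062500) / (-0.094484027778)
E_8/E_12 = (-13.6057/64) / (-13.6057/144)
E_8/E_12 = 144/64
E_8/E_12 = 2.250000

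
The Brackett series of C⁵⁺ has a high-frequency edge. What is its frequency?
7.40215e+15 Hz

The series limit corresponds to the transition from n = ∞ to n = 4.
This is the highest energy (shortest wavelength) transition in the Brackett series.

E_∞ = 0 eV
E_4 = -13.6057 × 6² / 4² = -30.6128250 eV

Energy at series limit:
ΔE = E_∞ - E_4 = 0 - (-30.6128250) = 30.6128250 eV
E = 30.6128250 eV × (1.602177 × 10⁻¹⁹ J/eV) = 4.9047164e-18 J
f = E/h = 4.9047164e-18 J / (6.62607 × 10⁻³⁴ J·s) = 7.40215e+15 Hz

This energy equals the ionization energy from the n = 4 state of C⁵⁺.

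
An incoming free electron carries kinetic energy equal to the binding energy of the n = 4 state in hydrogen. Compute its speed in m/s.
5.469e+05 m/s (or 0.182434% of c)

The binding energy at n = 4 for hydrogen is:
E_4 = -13.6057/4² = -0.85035625 eV
|E_4| = 0.85035625 eV

Convert to Joules:
KE = 0.85035625 eV × (1.602177 × 10⁻¹⁹ J/eV) = 1.36242e-19 J

Using KE = ½mv²:
v = √(2·KE/m_e)
v = √(2 × 1.36242e-19 J / 9.10938 × 10⁻³¹ kg)
v = 5.469e+05 m/s

This is approximately 0.182434% the speed of light.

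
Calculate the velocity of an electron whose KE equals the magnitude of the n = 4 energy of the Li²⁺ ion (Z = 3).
1.64e+06 m/s (or 0.55% of c)

The binding energy at n = 4 for Li²⁺ is:
E_4 = -13.6057 × 3²/4² = -7.65321 eV
|E_4| = 7.65321 eV

Convert to Joules:
KE = 7.65321 eV × (1.602177 × 10⁻¹⁹ J/eV) = 1.2262e-18 J

Using KE = ½mv²:
v = √(2·KE/m_e)
v = √(2 × 1.2262e-18 J / 9.10938 × 10⁻³¹ kg)
v = 1.64e+06 m/s

This is approximately 0.55% the speed of light.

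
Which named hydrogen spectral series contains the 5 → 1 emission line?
Lyman series

The spectral series in hydrogen are named based on the final (lower) energy level:
- Lyman series: n_final = 1 (ultraviolet)
- Balmer series: n_final = 2 (visible/near-UV)
- Paschen series: n_final = 3 (infrared)
- Brackett series: n_final = 4 (infrared)
- Pfund series: n_final = 5 (far infrared)

Since this transition ends at n = 1, it belongs to the Lyman series.

For reference, this 5 → 1 line has photon energy
ΔE = 13.6057 eV × (1/1² - 1/5²) = 13.0614720 eV,
corresponding to wavelength λ = hc/ΔE = 1239.84 eV·nm / 13.0614720 eV = 94.92345 nm in the ultraviolet region.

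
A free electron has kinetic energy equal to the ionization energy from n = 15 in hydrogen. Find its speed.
1.4585e+05 m/s (or 0.05% of c)

The binding energy at n = 15 for hydrogen is:
E_15 = -13.6057/15² = -0.060469778 eV
|E_15| = 0.060469778 eV

Convert to Joules:
KE = 0.060469778 eV × (1.602177 × 10⁻¹⁹ J/eV) = 9.688329e-21 J

Using KE = ½mv²:
v = √(2·KE/m_e)
v = √(2 × 9.688329e-21 J / 9.10938 × 10⁻³¹ kg)
v = 1.4585e+05 m/s

This is approximately 0.05% the speed of light.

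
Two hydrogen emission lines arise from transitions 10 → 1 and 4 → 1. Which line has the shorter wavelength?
10 → 1

Calculate the energy for each transition:

Transition 10 → 1:
ΔE₁ = |E_1 - E_10| = |-13.6057/1² - (-13.6057/10²)|
ΔE₁ = |-13.60570000000 - (-0.13605700000)| = 13.46964300 eV

Transition 4 → 1:
ΔE₂ = |E_1 - E_4| = |-13.6057/1² - (-13.6057/4²)|
ΔE₂ = |-13.60570000000 - (-0.85035625000)| = 12.75534375 eV

Since 13.46964300 eV > 12.75534375 eV, the transition 10 → 1 emits the more energetic photon.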